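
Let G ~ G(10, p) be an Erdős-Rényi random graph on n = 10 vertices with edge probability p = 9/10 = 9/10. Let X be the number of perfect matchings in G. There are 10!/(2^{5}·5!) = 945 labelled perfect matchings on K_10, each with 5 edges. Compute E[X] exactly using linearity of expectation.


K_10 has 10!/(2^{5}·5!) = 945 labelled perfect matchings.
For each such perfect matching H, let X_H = 1 if all 5 edges of H are present in G. Then P[X_H = 1] = p^{5} = (9/10)^{5} = 59049/100000.
Summing the indicators: E[X] = Σ_H E[X_H] = 945 · p^{5} = 945 · 59049/100000 = 11160261/20000.
Numerically: E[X] ≈ 558.013.

E[X] = 945 · (9/10)^{5} = 11160261/20000 ≈ 558.013.


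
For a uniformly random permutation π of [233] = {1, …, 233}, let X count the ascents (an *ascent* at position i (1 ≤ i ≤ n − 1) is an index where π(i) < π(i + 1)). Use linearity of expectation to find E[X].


Write X = Σ X_I over i = 1, …, 232, with X_I the indicator of one ascent.
There are 232 indicators.
For each fixed i, the pair (π(i), π(i+1)) is a uniformly random ordered pair of distinct values from {1, …, 233}; by symmetry P[π(i) < π(i+1)] = 1/2.
By linearity: E[X] = 232 · (1/2) = (233 − 1) · (1/2) = 116 ≈ 116.000.

E[X] = 116 = 116.000.


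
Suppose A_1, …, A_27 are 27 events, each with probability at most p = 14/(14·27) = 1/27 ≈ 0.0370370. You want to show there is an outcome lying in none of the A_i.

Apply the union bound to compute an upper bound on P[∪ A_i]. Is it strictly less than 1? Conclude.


Union bound: P[∪_{i=1}^{27} A_i] ≤ Σ_i P[A_i] ≤ 27·p = 27·(1/27) = 1.
Numerically: 1 ≈ 1.0000000.
Is 1 < 1? NO.
Since the bound 1 is ≥ 1, the union bound is uninformative here; it does NOT by itself certify existence.

27·p = 1 ≈ 1.0000000; existence NOT certified by the union bound.


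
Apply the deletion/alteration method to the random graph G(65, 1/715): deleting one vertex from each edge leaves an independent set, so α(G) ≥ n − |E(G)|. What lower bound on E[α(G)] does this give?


E[|E(G)|] = C(65, 2)·p = 2080 · (1/715) = 32/11.
E[α(G)] ≥ n − E[|E(G)|] = 65 − 32/11 = 683/11.
Numerically: ≈ 62.091.
(This is only a lower bound; the true E[α(G)] may be larger.)

E[α(G)] ≥ 683/11 ≈ 62.091.


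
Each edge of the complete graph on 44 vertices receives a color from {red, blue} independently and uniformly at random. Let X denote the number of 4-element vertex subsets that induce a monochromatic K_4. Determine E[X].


Let X = Σ_S X_S over the C(44, 4) = 135751 subsets S of size 4, where X_S = 1 if the K_4 on S is monochromatic.
For a fixed S, the K_4 on S has C(4, 2) = 6 edges. P[all 6 edges red] = (1/2)^6, and likewise for blue, so P[monochromatic] = 2·(1/2)^6 = 2^{1 − 6} = 1/32.
By linearity: E[X] = C(44, 4) · 2^{1 − 6} = 135751 · 1/32 = 135751/32.
Numerically: E[X] ≈ 4242.218750.

E[X] = C(44,4)·2^(1−C(4,2)) = 135751/32 ≈ 4242.218750.


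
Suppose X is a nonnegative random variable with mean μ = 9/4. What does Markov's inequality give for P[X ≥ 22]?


μ = E[X] = 9/4, a = 22.
Markov: P[X ≥ 22] ≤ μ/a = (9/4)/22 = 9/88.
Numerically: ≈ 0.1023.
(Since a = 22 > μ = 2.2500, the bound 9/88 is < 1 and informative.)

P[X ≥ 22] ≤ 9/88 ≈ 0.1023.


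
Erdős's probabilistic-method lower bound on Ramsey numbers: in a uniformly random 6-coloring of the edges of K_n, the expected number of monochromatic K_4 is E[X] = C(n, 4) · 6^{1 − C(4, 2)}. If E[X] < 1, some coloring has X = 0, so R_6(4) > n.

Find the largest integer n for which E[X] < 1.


We need C(n, 4) · 6^{1 − 6} < 1, i.e. C(n, 4) < 6^{6 − 1} = 7776.
Check values of n near the boundary:
  n = 16: C(16, 4) = 1820; 1820 < 7776? YES
  n = 17: C(17, 4) = 2380; 2380 < 7776? YES
  n = 18: C(18, 4) = 3060; 3060 < 7776? YES
  n = 19: C(19, 4) = 3876; 3876 < 7776? YES
  n = 20: C(20, 4) = 4845; 4845 < 7776? YES
  n = 21: C(21, 4) = 5985; 5985 < 7776? YES
  n = 22: C(22, 4) = 7315; 7315 < 7776? YES
  n = 23: C(23, 4) = 8855; 8855 < 7776? NO
The largest n with C(n, 4) < 7776 is n = 22 (where E[X] = 7315/7776 ≈ 0.9407). Hence R_6(4) > 22, i.e. R_6(4) ≥ 23.

Largest n = 22; hence R_6(4) > 22.


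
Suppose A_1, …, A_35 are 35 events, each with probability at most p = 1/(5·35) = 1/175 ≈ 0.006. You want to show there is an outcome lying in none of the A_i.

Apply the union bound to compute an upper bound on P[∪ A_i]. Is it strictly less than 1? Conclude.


Union bound: P[∪_{i=1}^{35} A_i] ≤ Σ_i P[A_i] ≤ 35·p = 35·(1/175) = 1/5.
Numerically: 1/5 ≈ 0.200.
Is 1/5 < 1? YES.
Since P[∪ A_i] ≤ 1/5 < 1, the complement has P[∩ A_i^c] ≥ 1 − 1/5 = 4/5 > 0, so some outcome avoids every A_i.

35·p = 1/5 ≈ 0.200; existence CERTIFIED by the union bound.


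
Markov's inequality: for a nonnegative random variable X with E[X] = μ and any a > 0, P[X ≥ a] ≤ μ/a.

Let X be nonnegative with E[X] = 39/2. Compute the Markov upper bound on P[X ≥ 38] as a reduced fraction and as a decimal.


μ = E[X] = 39/2, a = 38.
Markov: P[X ≥ 38] ≤ μ/a = (39/2)/38 = 39/76.
Numerically: ≈ 0.513158.
(Since a = 38 > μ = 19.500000, the bound 39/76 is < 1 and informative.)

P[X ≥ 38] ≤ 39/76 ≈ 0.513158.


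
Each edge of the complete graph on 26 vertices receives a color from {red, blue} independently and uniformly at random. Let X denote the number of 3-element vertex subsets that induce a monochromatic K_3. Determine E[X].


Let X = Σ_S X_S over the C(26, 3) = 2600 subsets S of size 3, where X_S = 1 if the K_3 on S is monochromatic.
For a fixed S, the K_3 on S has C(3, 2) = 3 edges. P[all 3 edges red] = (1/2)^3, and likewise for blue, so P[monochromatic] = 2·(1/2)^3 = 2^{1 − 3} = 1/4.
By linearity of expectation: E[X] = C(26, 3) · 2^{1 − 3} = 2600 · 1/4 = 650.
Numerically: E[X] ≈ 650.000.

E[X] = C(26,3)·2^(1−C(3,2)) = 650 ≈ 650.000.


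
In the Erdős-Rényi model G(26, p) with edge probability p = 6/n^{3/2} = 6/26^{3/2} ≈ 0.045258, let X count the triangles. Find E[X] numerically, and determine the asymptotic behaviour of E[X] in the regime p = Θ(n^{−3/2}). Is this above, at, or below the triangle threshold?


Number of potential triangles: C(26, 3) = 2600.
Each occurs with probability p³ ≈ (0.045258)³ ≈ 9.2698709e-05.
By linearity: E[X] = C(26, 3)·p³ ≈ 2600 · 9.2698709e-05 ≈ 0.24102.
Since α = 3/2 > 1, p = c/n^{3/2} = o(1/n) is below the triangle threshold p ~ 1/n. Asymptotically E[X] ~ (c³/6)·n^{3(1−α)} = (6³/6)·n^{-1.5} → 0, so by Markov's inequality G has no triangles w.h.p.

E[X] ≈ 0.24102; in regime p = Θ(1/n^{3/2}) E[X] tends to 0 (below the triangle threshold p ~ 1/n).


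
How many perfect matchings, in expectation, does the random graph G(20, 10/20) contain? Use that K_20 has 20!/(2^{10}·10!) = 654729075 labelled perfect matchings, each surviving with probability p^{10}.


K_20 has 20!/(2^{10}·10!) = 654729075 labelled perfect matchings.
For each such perfect matching H, let X_H = 1 if all 10 edges of H are present in G. Then P[X_H = 1] = p^{10} = (1/2)^{10} = 1/1024.
By linearity of expectation: E[X] = Σ_H E[X_H] = 654729075 · p^{10} = 654729075 · 1/1024 = 654729075/1024.
Numerically: E[X] ≈ 639384.

E[X] = 654729075 · (1/2)^{10} = 654729075/1024 ≈ 639384.


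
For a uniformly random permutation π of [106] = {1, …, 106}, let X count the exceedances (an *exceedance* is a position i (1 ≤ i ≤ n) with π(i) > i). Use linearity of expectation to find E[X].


Write X = Σ_{i=1}^{106} X_i, where X_i = 1_{π(i) > i}.
For each fixed i, π(i) is uniform over {1, …, 106} (marginal of a uniform permutation), so P[π(i) > i] = (n − i)/n. Summing: Σ_{i=1}^{106} (n − i)/n = (0 + 1 + … + 105)/106 = 106(106 − 1)/(2·106) = (106 − 1)/2.
Hence E[X] = Σ_{i=1}^{106} (106 − i)/106 = 105/2 ≈ 52.50000.

E[X] = 105/2 = 52.50000.


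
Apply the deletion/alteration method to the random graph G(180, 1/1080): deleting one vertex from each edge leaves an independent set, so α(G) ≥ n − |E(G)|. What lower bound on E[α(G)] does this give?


E[|E(G)|] = C(180, 2)·p = 16110 · (1/1080) = 179/12.
E[α(G)] ≥ n − E[|E(G)|] = 180 − 179/12 = 1981/12.
Numerically: ≈ 165.0833.
(This is only a lower bound; the true E[α(G)] may be larger.)

E[α(G)] ≥ 1981/12 ≈ 165.0833.


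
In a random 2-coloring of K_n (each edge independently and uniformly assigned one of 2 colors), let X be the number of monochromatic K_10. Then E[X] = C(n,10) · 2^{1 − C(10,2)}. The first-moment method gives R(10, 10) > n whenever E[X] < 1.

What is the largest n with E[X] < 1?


We need C(n, 10) · 2^{1 − 45} < 1, i.e. C(n, 10) < 2^{45 − 1} = 17592186044416.
Check values of n near the boundary:
  n = 99: C(99, 10) = 15579278510796; 15579278510796 < 17592186044416? YES
  n = 100: C(100, 10) = 17310309456440; 17310309456440 < 17592186044416? YES
  n = 101: C(101, 10) = 19212541264840; 19212541264840 < 17592186044416? NO
  n = 102: C(102, 10) = 21300860967540; 21300860967540 < 17592186044416? NO
The largest n with C(n, 10) < 17592186044416 is n = 100 (where E[X] = 2163788682055/2199023255552 ≈ 0.984). Hence R(10, 10) > 100, i.e. R(10, 10) ≥ 101.

Largest n = 100; hence R(10, 10) > 100.


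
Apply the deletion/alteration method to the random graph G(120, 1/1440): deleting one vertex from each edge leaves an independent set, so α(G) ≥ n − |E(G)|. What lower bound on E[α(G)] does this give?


E[|E(G)|] = C(120, 2)·p = 7140 · (1/1440) = 119/24.
E[α(G)] ≥ n − E[|E(G)|] = 120 − 119/24 = 2761/24.
Numerically: ≈ 115.0417.
(This is only a lower bound; the true E[α(G)] may be larger.)

E[α(G)] ≥ 2761/24 ≈ 115.0417.


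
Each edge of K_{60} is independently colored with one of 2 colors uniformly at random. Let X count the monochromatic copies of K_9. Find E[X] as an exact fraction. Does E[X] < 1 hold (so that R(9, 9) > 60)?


E[X] = C(60, 9) · 2^{1 − 36} = 14783142660 · 2^{−35} = 14783142660/34359738368.
As a reduced fraction: E[X] = 3695785665/8589934592 ≈ 0.4302461.
Is E[X] < 1? YES.
Since E[X] < 1, there exists a 2-coloring of K_{60} with no monochromatic K_9; hence R(9, 9) > 60.

E[X] = 3695785665/8589934592 ≈ 0.4302461; E[X] < 1, so R(9, 9) > 60.


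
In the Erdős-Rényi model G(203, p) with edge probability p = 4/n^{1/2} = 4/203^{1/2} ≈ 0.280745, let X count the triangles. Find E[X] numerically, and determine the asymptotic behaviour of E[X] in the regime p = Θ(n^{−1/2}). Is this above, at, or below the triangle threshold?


Number of potential triangles: C(203, 3) = 1373701.
Each occurs with probability p³ ≈ (0.280745)³ ≈ 2.21276818e-02.
By linearity: E[X] = C(203, 3)·p³ ≈ 1373701 · 2.21276818e-02 ≈ 30396.818584.
Since α = 1/2 < 1, p = c/n^{1/2} ≫ 1/n is above the triangle threshold p ~ 1/n. Asymptotically E[X] ~ (c³/6)·n^{3(1−α)} = (4³/6)·n^{1.5} → ∞; triangles are abundant w.h.p.

E[X] ≈ 30396.818584; in regime p = Θ(1/n^{1/2}) E[X] diverges (above the triangle threshold p ~ 1/n).


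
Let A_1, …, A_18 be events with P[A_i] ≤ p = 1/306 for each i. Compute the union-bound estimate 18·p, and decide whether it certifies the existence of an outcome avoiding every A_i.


Union bound: P[∪_{i=1}^{18} A_i] ≤ Σ_i P[A_i] ≤ 18·p = 18·(1/306) = 1/17.
Numerically: 1/17 ≈ 0.05882.
Is 1/17 < 1? YES.
Since P[∪ A_i] ≤ 1/17 < 1, the complement has P[∩ A_i^c] ≥ 1 − 1/17 = 16/17 > 0, so some outcome avoids every A_i.

18·p = 1/17 ≈ 0.05882; existence CERTIFIED by the union bound.


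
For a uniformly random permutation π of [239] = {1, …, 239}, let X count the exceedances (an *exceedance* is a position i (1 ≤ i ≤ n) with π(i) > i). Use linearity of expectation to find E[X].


Write X = Σ_{i=1}^{239} X_i, where X_i = 1_{π(i) > i}.
For each fixed i, π(i) is uniform over {1, …, 239} (marginal of a uniform permutation), so P[π(i) > i] = (n − i)/n. Summing: Σ_{i=1}^{239} (n − i)/n = (0 + 1 + … + 238)/239 = 239(239 − 1)/(2·239) = (239 − 1)/2.
Hence E[X] = Σ_{i=1}^{239} (239 − i)/239 = 119 ≈ 119.000.

E[X] = 119 = 119.000.


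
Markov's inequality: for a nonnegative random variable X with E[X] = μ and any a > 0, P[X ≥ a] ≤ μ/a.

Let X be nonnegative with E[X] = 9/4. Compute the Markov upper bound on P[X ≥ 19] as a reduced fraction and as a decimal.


μ = E[X] = 9/4, a = 19.
Markov: P[X ≥ 19] ≤ μ/a = (9/4)/19 = 9/76.
Numerically: ≈ 0.118421.
(Since a = 19 > μ = 2.250000, the bound 9/76 is < 1 and informative.)

P[X ≥ 19] ≤ 9/76 ≈ 0.118421.


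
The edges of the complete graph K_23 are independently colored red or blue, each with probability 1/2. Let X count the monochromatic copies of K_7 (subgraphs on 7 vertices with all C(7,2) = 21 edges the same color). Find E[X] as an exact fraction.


Let X = Σ_S X_S over the C(23, 7) = 245157 subsets S of size 7, where X_S = 1 if the K_7 on S is monochromatic.
For a fixed S, the K_7 on S has C(7, 2) = 21 edges. P[all 21 edges red] = (1/2)^21, and likewise for blue, so P[monochromatic] = 2·(1/2)^21 = 2^{1 − 21} = 1/1048576.
By linearity of expectation: E[X] = C(23, 7) · 2^{1 − 21} = 245157 · 1/1048576 = 245157/1048576.
Numerically: E[X] ≈ 0.23380.

E[X] = C(23,7)·2^(1−C(7,2)) = 245157/1048576 ≈ 0.23380.


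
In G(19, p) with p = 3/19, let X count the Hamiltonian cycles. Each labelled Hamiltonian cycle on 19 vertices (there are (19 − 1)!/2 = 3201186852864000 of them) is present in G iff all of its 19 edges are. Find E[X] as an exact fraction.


K_19 has (19 − 1)!/2 = 3201186852864000 labelled Hamiltonian cycles.
For each such Hamiltonian cycle H, let X_H = 1 if all 19 edges of H are present in G. Then P[X_H = 1] = p^{19} = (3/19)^{19} = 1162261467/1978419655660313589123979.
By linearity of expectation: E[X] = Σ_H E[X_H] = 3201186852864000 · p^{19} = 3201186852864000 · 1162261467/1978419655660313589123979 = 3720616127750825791488000/1978419655660313589123979.
Numerically: E[X] ≈ 1.88.

E[X] = 3201186852864000 · (3/19)^{19} = 3720616127750825791488000/1978419655660313589123979 ≈ 1.88.


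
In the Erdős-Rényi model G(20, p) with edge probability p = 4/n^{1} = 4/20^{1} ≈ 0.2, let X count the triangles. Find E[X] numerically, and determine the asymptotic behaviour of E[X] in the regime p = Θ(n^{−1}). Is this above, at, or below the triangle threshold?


Number of potential triangles: C(20, 3) = 1140.
Each occurs with probability p³ ≈ (0.2)³ ≈ 8.00000e-03.
By linearity: E[X] = C(20, 3)·p³ ≈ 1140 · 8.00000e-03 ≈ 9.120.
Here α = 1, so p = 4/n is exactly at the triangle threshold p ~ 1/n. Asymptotically E[X] → c³/6 = 4³/6 = 32/3 ≈ 10.667, a bounded constant. In this regime the triangle count is asymptotically Poisson(c³/6).

E[X] ≈ 9.120; in regime p = Θ(1/n^{1}) E[X] stays bounded (at the triangle threshold p ~ 1/n).


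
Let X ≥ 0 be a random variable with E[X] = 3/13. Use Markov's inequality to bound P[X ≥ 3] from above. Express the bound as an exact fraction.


μ = E[X] = 3/13, a = 3.
Markov: P[X ≥ 3] ≤ μ/a = (3/13)/3 = 1/13.
Numerically: ≈ 0.0769.
(Since a = 3 > μ = 0.2308, the bound 1/13 is < 1 and informative.)

P[X ≥ 3] ≤ 1/13 ≈ 0.0769.


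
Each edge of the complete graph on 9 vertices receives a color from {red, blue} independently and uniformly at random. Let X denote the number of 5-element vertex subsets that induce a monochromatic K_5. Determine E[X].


Let X = Σ_S X_S over the C(9, 5) = 126 subsets S of size 5, where X_S = 1 if the K_5 on S is monochromatic.
For a fixed S, the K_5 on S has C(5, 2) = 10 edges. P[all 10 edges red] = (1/2)^10, and likewise for blue, so P[monochromatic] = 2·(1/2)^10 = 2^{1 − 10} = 1/512.
By linearity of expectation: E[X] = C(9, 5) · 2^{1 − 10} = 126 · 1/512 = 63/256.
Numerically: E[X] ≈ 0.246.

E[X] = C(9,5)·2^(1−C(5,2)) = 63/256 ≈ 0.246.


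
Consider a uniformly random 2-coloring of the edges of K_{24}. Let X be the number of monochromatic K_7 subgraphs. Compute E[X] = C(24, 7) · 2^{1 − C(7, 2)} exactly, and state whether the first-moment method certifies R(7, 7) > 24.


E[X] = C(24, 7) · 2^{1 − 21} = 346104 · 2^{−20} = 346104/1048576.
As a reduced fraction: E[X] = 43263/131072 ≈ 0.3301.
Is E[X] < 1? YES.
Since E[X] < 1, there exists a 2-coloring of K_{24} with no monochromatic K_7; hence R(7, 7) > 24.

E[X] = 43263/131072 ≈ 0.3301; E[X] < 1, so R(7, 7) > 24.


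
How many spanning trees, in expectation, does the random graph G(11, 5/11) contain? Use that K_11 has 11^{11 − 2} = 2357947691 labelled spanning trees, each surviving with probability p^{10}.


K_11 has 11^{11 − 2} = 2357947691 labelled spanning trees.
For each such spanning tree H, let X_H = 1 if all 10 edges of H are present in G. Then P[X_H = 1] = p^{10} = (5/11)^{10} = 9765625/25937424601.
By linearity of expectation: E[X] = Σ_H E[X_H] = 2357947691 · p^{10} = 2357947691 · 9765625/25937424601 = 9765625/11.
Numerically: E[X] ≈ 887784.

E[X] = 2357947691 · (5/11)^{10} = 9765625/11 ≈ 887784.


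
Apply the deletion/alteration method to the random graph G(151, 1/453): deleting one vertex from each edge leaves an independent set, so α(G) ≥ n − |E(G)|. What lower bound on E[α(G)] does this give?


E[|E(G)|] = C(151, 2)·p = 11325 · (1/453) = 25.
E[α(G)] ≥ n − E[|E(G)|] = 151 − 25 = 126.
Numerically: ≈ 126.0000.
(This is only a lower bound; the true E[α(G)] may be larger.)

E[α(G)] ≥ 126 ≈ 126.0000.


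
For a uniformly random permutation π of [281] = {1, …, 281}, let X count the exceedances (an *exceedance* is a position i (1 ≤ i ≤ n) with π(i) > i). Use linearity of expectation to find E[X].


Write X = Σ_{i=1}^{281} X_i, where X_i = 1_{π(i) > i}.
For each fixed i, π(i) is uniform over {1, …, 281} (marginal of a uniform permutation), so P[π(i) > i] = (n − i)/n. Summing: Σ_{i=1}^{281} (n − i)/n = (0 + 1 + … + 280)/281 = 281(281 − 1)/(2·281) = (281 − 1)/2.
Hence E[X] = Σ_{i=1}^{281} (281 − i)/281 = 140 ≈ 140.000.

E[X] = 140 = 140.000.


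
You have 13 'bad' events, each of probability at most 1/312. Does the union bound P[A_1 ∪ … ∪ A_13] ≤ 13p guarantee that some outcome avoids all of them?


Union bound: P[∪_{i=1}^{13} A_i] ≤ Σ_i P[A_i] ≤ 13·p = 13·(1/312) = 1/24.
Numerically: 1/24 ≈ 0.042.
Is 1/24 < 1? YES.
Since P[∪ A_i] ≤ 1/24 < 1, the complement has P[∩ A_i^c] ≥ 1 − 1/24 = 23/24 > 0, so some outcome avoids every A_i.

13·p = 1/24 ≈ 0.042; existence CERTIFIED by the union bound.


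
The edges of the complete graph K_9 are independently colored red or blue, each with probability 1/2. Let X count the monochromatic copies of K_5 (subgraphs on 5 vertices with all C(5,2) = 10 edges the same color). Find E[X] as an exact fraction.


Let X = Σ_S X_S over the C(9, 5) = 126 subsets S of size 5, where X_S = 1 if the K_5 on S is monochromatic.
For a fixed S, the K_5 on S has C(5, 2) = 10 edges. P[all 10 edges red] = (1/2)^10, and likewise for blue, so P[monochromatic] = 2·(1/2)^10 = 2^{1 − 10} = 1/512.
By linearity: E[X] = C(9, 5) · 2^{1 − 10} = 126 · 1/512 = 63/256.
Numerically: E[X] ≈ 0.2461.

E[X] = C(9,5)·2^(1−C(5,2)) = 63/256 ≈ 0.2461.


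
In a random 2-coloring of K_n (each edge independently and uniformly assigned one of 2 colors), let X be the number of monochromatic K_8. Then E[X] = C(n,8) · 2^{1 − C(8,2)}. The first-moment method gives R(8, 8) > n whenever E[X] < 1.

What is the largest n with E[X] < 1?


We need C(n, 8) · 2^{1 − 28} < 1, i.e. C(n, 8) < 2^{28 − 1} = 134217728.
Check values of n near the boundary:
  n = 38: C(38, 8) = 48903492; 48903492 < 134217728? YES
  n = 39: C(39, 8) = 61523748; 61523748 < 134217728? YES
  n = 40: C(40, 8) = 76904685; 76904685 < 134217728? YES
  n = 41: C(41, 8) = 95548245; 95548245 < 134217728? YES
  n = 42: C(42, 8) = 118030185; 118030185 < 134217728? YES
  n = 43: C(43, 8) = 145008513; 145008513 < 134217728? NO
  n = 44: C(44, 8) = 177232627; 177232627 < 134217728? NO
  n = 45: C(45, 8) = 215553195; 215553195 < 134217728? NO
The largest n with C(n, 8) < 134217728 is n = 42 (where E[X] = 118030185/134217728 ≈ 0.879). Hence R(8, 8) > 42, i.e. R(8, 8) ≥ 43.

Largest n = 42; hence R(8, 8) > 42.


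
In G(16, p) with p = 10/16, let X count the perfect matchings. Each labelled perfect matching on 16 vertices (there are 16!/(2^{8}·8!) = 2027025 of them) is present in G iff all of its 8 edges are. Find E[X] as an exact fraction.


K_16 has 16!/(2^{8}·8!) = 2027025 labelled perfect matchings.
For each such perfect matching H, let X_H = 1 if all 8 edges of H are present in G. Then P[X_H = 1] = p^{8} = (5/8)^{8} = 390625/16777216.
By linearity of expectation: E[X] = Σ_H E[X_H] = 2027025 · p^{8} = 2027025 · 390625/16777216 = 791806640625/16777216.
Numerically: E[X] ≈ 4.72e+04.

E[X] = 2027025 · (5/8)^{8} = 791806640625/16777216 ≈ 4.72e+04.


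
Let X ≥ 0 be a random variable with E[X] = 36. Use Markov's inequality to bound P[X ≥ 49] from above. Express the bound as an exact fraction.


μ = E[X] = 36, a = 49.
Markov: P[X ≥ 49] ≤ μ/a = (36)/49 = 36/49.
Numerically: ≈ 0.735.
(Since a = 49 > μ = 36.000, the bound 36/49 is < 1 and informative.)

P[X ≥ 49] ≤ 36/49 ≈ 0.735.


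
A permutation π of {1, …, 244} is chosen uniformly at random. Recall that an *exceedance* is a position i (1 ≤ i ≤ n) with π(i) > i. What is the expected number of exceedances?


Write X = Σ_{i=1}^{244} X_i, where X_i = 1_{π(i) > i}.
For each fixed i, π(i) is uniform over {1, …, 244} (marginal of a uniform permutation), so P[π(i) > i] = (n − i)/n. Summing: Σ_{i=1}^{244} (n − i)/n = (0 + 1 + … + 243)/244 = 244(244 − 1)/(2·244) = (244 − 1)/2.
Hence E[X] = Σ_{i=1}^{244} (244 − i)/244 = 243/2 ≈ 121.500.

E[X] = 243/2 = 121.500.


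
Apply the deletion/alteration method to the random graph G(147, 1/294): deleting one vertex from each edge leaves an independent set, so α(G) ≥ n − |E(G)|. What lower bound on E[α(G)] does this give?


E[|E(G)|] = C(147, 2)·p = 10731 · (1/294) = 73/2.
E[α(G)] ≥ n − E[|E(G)|] = 147 − 73/2 = 221/2.
Numerically: ≈ 110.500.
(This is only a lower bound; the true E[α(G)] may be larger.)

E[α(G)] ≥ 221/2 ≈ 110.500.


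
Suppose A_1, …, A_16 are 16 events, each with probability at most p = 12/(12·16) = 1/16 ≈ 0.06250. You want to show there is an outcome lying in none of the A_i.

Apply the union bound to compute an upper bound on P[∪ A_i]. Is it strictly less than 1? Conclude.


Union bound: P[∪_{i=1}^{16} A_i] ≤ Σ_i P[A_i] ≤ 16·p = 16·(1/16) = 1.
Numerically: 1 ≈ 1.00000.
Is 1 < 1? NO.
Since the bound 1 is ≥ 1, the union bound is uninformative here; it does NOT by itself certify existence.

16·p = 1 ≈ 1.00000; existence NOT certified by the union bound.


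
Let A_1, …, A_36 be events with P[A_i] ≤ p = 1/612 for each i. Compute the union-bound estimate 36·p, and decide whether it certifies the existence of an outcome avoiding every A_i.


Union bound: P[∪_{i=1}^{36} A_i] ≤ Σ_i P[A_i] ≤ 36·p = 36·(1/612) = 1/17.
Numerically: 1/17 ≈ 0.059.
Is 1/17 < 1? YES.
Since P[∪ A_i] ≤ 1/17 < 1, the complement has P[∩ A_i^c] ≥ 1 − 1/17 = 16/17 > 0, so some outcome avoids every A_i.

36·p = 1/17 ≈ 0.059; existence CERTIFIED by the union bound.


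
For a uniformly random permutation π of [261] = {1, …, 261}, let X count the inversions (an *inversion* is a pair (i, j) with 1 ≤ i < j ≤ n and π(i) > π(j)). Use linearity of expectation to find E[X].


Write X = Σ X_I over the C(261, 2) = 33930 pairs i < j, with X_I the indicator of one inversion.
There are 33930 indicators.
For each fixed pair i < j, the values π(i) and π(j) are two distinct elements of {1, …, 261} in uniformly random order; by symmetry P[π(i) > π(j)] = 1/2.
By linearity: E[X] = 33930 · (1/2) = C(261, 2) · (1/2) = 33930/2 = 16965 ≈ 16965.00000.

E[X] = 16965 = 16965.00000.


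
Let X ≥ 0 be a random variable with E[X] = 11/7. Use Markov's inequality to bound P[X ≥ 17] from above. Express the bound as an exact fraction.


μ = E[X] = 11/7, a = 17.
Markov: P[X ≥ 17] ≤ μ/a = (11/7)/17 = 11/119.
Numerically: ≈ 0.0924.
(Since a = 17 > μ = 1.5714, the bound 11/119 is < 1 and informative.)

P[X ≥ 17] ≤ 11/119 ≈ 0.0924.


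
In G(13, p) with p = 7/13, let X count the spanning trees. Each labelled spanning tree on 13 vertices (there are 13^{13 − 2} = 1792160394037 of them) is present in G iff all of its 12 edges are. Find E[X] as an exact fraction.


K_13 has 13^{13 − 2} = 1792160394037 labelled spanning trees.
For each such spanning tree H, let X_H = 1 if all 12 edges of H are present in G. Then P[X_H = 1] = p^{12} = (7/13)^{12} = 13841287201/23298085122481.
By linearity: E[X] = Σ_H E[X_H] = 1792160394037 · p^{12} = 1792160394037 · 13841287201/23298085122481 = 13841287201/13.
Numerically: E[X] ≈ 1.06471e+09.

E[X] = 1792160394037 · (7/13)^{12} = 13841287201/13 ≈ 1.06471e+09.


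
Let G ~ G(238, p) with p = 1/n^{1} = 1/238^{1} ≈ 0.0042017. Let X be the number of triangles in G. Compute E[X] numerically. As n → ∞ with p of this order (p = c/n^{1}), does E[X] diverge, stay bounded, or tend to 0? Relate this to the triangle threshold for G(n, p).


Number of potential triangles: C(238, 3) = 2218636.
Each occurs with probability p³ ≈ (0.0042017)³ ≈ 7.4176977e-08.
By linearity: E[X] = C(238, 3)·p³ ≈ 2218636 · 7.4176977e-08 ≈ 0.16457.
Here α = 1, so p = 1/n is exactly at the triangle threshold p ~ 1/n. Asymptotically E[X] → c³/6 = 1³/6 = 1/6 ≈ 0.16667, a bounded constant. In this regime the triangle count is asymptotically Poisson(c³/6).

E[X] ≈ 0.16457; in regime p = Θ(1/n^{1}) E[X] stays bounded (at the triangle threshold p ~ 1/n).


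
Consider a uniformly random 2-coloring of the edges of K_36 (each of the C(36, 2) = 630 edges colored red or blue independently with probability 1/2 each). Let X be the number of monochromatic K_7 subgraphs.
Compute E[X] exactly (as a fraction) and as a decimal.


Let X = Σ_S X_S over the C(36, 7) = 8347680 subsets S of size 7, where X_S = 1 if the K_7 on S is monochromatic.
For a fixed S, the K_7 on S has C(7, 2) = 21 edges. P[all 21 edges red] = (1/2)^21, and likewise for blue, so P[monochromatic] = 2·(1/2)^21 = 2^{1 − 21} = 1/1048576.
By linearity: E[X] = C(36, 7) · 2^{1 − 21} = 8347680 · 1/1048576 = 260865/32768.
Numerically: E[X] ≈ 7.960968.

E[X] = C(36,7)·2^(1−C(7,2)) = 260865/32768 ≈ 7.960968.


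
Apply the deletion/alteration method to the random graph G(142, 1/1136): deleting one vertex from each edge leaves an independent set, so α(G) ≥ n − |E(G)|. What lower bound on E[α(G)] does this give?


E[|E(G)|] = C(142, 2)·p = 10011 · (1/1136) = 141/16.
E[α(G)] ≥ n − E[|E(G)|] = 142 − 141/16 = 2131/16.
Numerically: ≈ 133.188.
(This is only a lower bound; the true E[α(G)] may be larger.)

E[α(G)] ≥ 2131/16 ≈ 133.188.


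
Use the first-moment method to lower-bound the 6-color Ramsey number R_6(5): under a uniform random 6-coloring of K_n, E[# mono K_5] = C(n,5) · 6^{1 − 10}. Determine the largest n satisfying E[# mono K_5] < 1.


We need C(n, 5) · 6^{1 − 10} < 1, i.e. C(n, 5) < 6^{10 − 1} = 10077696.
Check values of n near the boundary:
  n = 61: C(61, 5) = 5949147; 5949147 < 10077696? YES
  n = 62: C(62, 5) = 6471002; 6471002 < 10077696? YES
  n = 63: C(63, 5) = 7028847; 7028847 < 10077696? YES
  n = 64: C(64, 5) = 7624512; 7624512 < 10077696? YES
  n = 65: C(65, 5) = 8259888; 8259888 < 10077696? YES
  n = 66: C(66, 5) = 8936928; 8936928 < 10077696? YES
  n = 67: C(67, 5) = 9657648; 9657648 < 10077696? YES
  n = 68: C(68, 5) = 10424128; 10424128 < 10077696? NO
The largest n with C(n, 5) < 10077696 is n = 67 (where E[X] = 67067/69984 ≈ 0.95832). Hence R_6(5) > 67, i.e. R_6(5) ≥ 68.

Largest n = 67; hence R_6(5) > 67.


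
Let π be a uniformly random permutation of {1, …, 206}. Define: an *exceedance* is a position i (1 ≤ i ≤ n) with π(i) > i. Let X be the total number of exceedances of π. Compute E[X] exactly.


Write X = Σ_{i=1}^{206} X_i, where X_i = 1_{π(i) > i}.
For each fixed i, π(i) is uniform over {1, …, 206} (marginal of a uniform permutation), so P[π(i) > i] = (n − i)/n. Summing: Σ_{i=1}^{206} (n − i)/n = (0 + 1 + … + 205)/206 = 206(206 − 1)/(2·206) = (206 − 1)/2.
Hence E[X] = Σ_{i=1}^{206} (206 − i)/206 = 205/2 ≈ 102.500000.

E[X] = 205/2 = 102.500000.


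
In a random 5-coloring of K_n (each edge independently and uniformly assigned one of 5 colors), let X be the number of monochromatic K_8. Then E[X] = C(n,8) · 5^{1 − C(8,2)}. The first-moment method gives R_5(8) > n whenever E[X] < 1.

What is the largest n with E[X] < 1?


We need C(n, 8) · 5^{1 − 28} < 1, i.e. C(n, 8) < 5^{28 − 1} = 7450580596923828125.
Check values of n near the boundary:
  n = 860: C(860, 8) = 7182671140665308145; 7182671140665308145 < 7450580596923828125? YES
  n = 861: C(861, 8) = 7250034996615275865; 7250034996615275865 < 7450580596923828125? YES
  n = 862: C(862, 8) = 7317951015318931845; 7317951015318931845 < 7450580596923828125? YES
  n = 863: C(863, 8) = 7386423071602617757; 7386423071602617757 < 7450580596923828125? YES
  n = 864: C(864, 8) = 7455455062926006708; 7455455062926006708 < 7450580596923828125? NO
  n = 865: C(865, 8) = 7525050909487743060; 7525050909487743060 < 7450580596923828125? NO
  n = 866: C(866, 8) = 7595214554331451620; 7595214554331451620 < 7450580596923828125? NO
The largest n with C(n, 8) < 7450580596923828125 is n = 863 (where E[X] = 7386423071602617757/7450580596923828125 ≈ 0.991389). Hence R_5(8) > 863, i.e. R_5(8) ≥ 864.

Largest n = 863; hence R_5(8) > 863.


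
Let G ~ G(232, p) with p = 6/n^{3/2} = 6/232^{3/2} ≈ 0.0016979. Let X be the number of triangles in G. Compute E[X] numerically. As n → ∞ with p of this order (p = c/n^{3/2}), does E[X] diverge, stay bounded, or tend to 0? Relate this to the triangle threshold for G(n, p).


Number of potential triangles: C(232, 3) = 2054360.
Each occurs with probability p³ ≈ (0.0016979)³ ≈ 4.8950577e-09.
By linearity: E[X] = C(232, 3)·p³ ≈ 2054360 · 4.8950577e-09 ≈ 0.01006.
Since α = 3/2 > 1, p = c/n^{3/2} = o(1/n) is below the triangle threshold p ~ 1/n. Asymptotically E[X] ~ (c³/6)·n^{3(1−α)} = (6³/6)·n^{-1.5} → 0, so by Markov's inequality G has no triangles w.h.p.

E[X] ≈ 0.01006; in regime p = Θ(1/n^{3/2}) E[X] tends to 0 (below the triangle threshold p ~ 1/n).


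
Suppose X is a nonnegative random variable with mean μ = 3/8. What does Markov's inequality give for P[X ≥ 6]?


μ = E[X] = 3/8, a = 6.
Markov: P[X ≥ 6] ≤ μ/a = (3/8)/6 = 1/16.
Numerically: ≈ 0.062.
(Since a = 6 > μ = 0.375, the bound 1/16 is < 1 and informative.)

P[X ≥ 6] ≤ 1/16 ≈ 0.062.


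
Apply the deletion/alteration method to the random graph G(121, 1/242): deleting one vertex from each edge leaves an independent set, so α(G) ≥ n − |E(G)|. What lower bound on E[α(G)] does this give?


E[|E(G)|] = C(121, 2)·p = 7260 · (1/242) = 30.
E[α(G)] ≥ n − E[|E(G)|] = 121 − 30 = 91.
Numerically: ≈ 91.00000.
(This is only a lower bound; the true E[α(G)] may be larger.)

E[α(G)] ≥ 91 ≈ 91.00000.


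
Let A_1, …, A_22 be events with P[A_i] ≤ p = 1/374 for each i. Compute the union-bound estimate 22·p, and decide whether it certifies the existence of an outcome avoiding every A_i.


Union bound: P[∪_{i=1}^{22} A_i] ≤ Σ_i P[A_i] ≤ 22·p = 22·(1/374) = 1/17.
Numerically: 1/17 ≈ 0.058824.
Is 1/17 < 1? YES.
Since P[∪ A_i] ≤ 1/17 < 1, the complement has P[∩ A_i^c] ≥ 1 − 1/17 = 16/17 > 0, so some outcome avoids every A_i.

22·p = 1/17 ≈ 0.058824; existence CERTIFIED by the union bound.


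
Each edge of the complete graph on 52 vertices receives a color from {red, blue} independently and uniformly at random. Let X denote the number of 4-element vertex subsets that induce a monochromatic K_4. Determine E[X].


Let X = Σ_S X_S over the C(52, 4) = 270725 subsets S of size 4, where X_S = 1 if the K_4 on S is monochromatic.
For a fixed S, the K_4 on S has C(4, 2) = 6 edges. P[all 6 edges red] = (1/2)^6, and likewise for blue, so P[monochromatic] = 2·(1/2)^6 = 2^{1 − 6} = 1/32.
Summing: E[X] = C(52, 4) · 2^{1 − 6} = 270725 · 1/32 = 270725/32.
Numerically: E[X] ≈ 8460.15625.

E[X] = C(52,4)·2^(1−C(4,2)) = 270725/32 ≈ 8460.15625.


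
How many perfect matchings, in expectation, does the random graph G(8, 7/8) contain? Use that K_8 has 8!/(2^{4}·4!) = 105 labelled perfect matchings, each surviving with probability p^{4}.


K_8 has 8!/(2^{4}·4!) = 105 labelled perfect matchings.
For each such perfect matching H, let X_H = 1 if all 4 edges of H are present in G. Then P[X_H = 1] = p^{4} = (7/8)^{4} = 2401/4096.
By linearity of expectation: E[X] = Σ_H E[X_H] = 105 · p^{4} = 105 · 2401/4096 = 252105/4096.
Numerically: E[X] ≈ 61.5491.

E[X] = 105 · (7/8)^{4} = 252105/4096 ≈ 61.5491.


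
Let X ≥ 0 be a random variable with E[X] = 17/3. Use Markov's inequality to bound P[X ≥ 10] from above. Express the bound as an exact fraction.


μ = E[X] = 17/3, a = 10.
Markov: P[X ≥ 10] ≤ μ/a = (17/3)/10 = 17/30.
Numerically: ≈ 0.566667.
(Since a = 10 > μ = 5.666667, the bound 17/30 is < 1 and informative.)

P[X ≥ 10] ≤ 17/30 ≈ 0.566667.


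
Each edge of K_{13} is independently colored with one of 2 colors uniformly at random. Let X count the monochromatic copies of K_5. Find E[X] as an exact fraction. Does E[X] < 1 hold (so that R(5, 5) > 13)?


E[X] = C(13, 5) · 2^{1 − 10} = 1287 · 2^{−9} = 1287/512.
As a reduced fraction: E[X] = 1287/512 ≈ 2.5137.
Is E[X] < 1? NO.
Since E[X] ≥ 1, the first-moment bound is inconclusive at n = 13; it does NOT by itself certify R(5, 5) > 13.

E[X] = 1287/512 ≈ 2.5137; E[X] ≥ 1; first-moment method inconclusive here.


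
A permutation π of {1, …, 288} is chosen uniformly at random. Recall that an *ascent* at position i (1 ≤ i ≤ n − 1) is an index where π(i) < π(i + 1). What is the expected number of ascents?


Write X = Σ X_I over i = 1, …, 287, with X_I the indicator of one ascent.
There are 287 indicators.
For each fixed i, the pair (π(i), π(i+1)) is a uniformly random ordered pair of distinct values from {1, …, 288}; by symmetry P[π(i) < π(i+1)] = 1/2.
By linearity: E[X] = 287 · (1/2) = (288 − 1) · (1/2) = 287/2 ≈ 143.500000.

E[X] = 287/2 = 143.500000.


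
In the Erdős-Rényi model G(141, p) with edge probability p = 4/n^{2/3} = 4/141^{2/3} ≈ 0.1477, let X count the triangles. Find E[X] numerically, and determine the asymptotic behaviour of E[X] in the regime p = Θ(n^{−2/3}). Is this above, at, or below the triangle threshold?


Number of potential triangles: C(141, 3) = 457310.
Each occurs with probability p³ ≈ (0.1477)³ ≈ 3.219154e-03.
By linearity: E[X] = C(141, 3)·p³ ≈ 457310 · 3.219154e-03 ≈ 1472.1513.
Since α = 2/3 < 1, p = c/n^{2/3} ≫ 1/n is above the triangle threshold p ~ 1/n. Asymptotically E[X] ~ (c³/6)·n^{3(1−α)} = (4³/6)·n^{1} → ∞; triangles are abundant w.h.p.

E[X] ≈ 1472.1513; in regime p = Θ(1/n^{2/3}) E[X] diverges (above the triangle threshold p ~ 1/n).


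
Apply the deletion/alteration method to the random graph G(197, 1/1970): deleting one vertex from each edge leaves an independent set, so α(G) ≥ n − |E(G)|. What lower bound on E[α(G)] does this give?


E[|E(G)|] = C(197, 2)·p = 19306 · (1/1970) = 49/5.
E[α(G)] ≥ n − E[|E(G)|] = 197 − 49/5 = 936/5.
Numerically: ≈ 187.200000.
(This is only a lower bound; the true E[α(G)] may be larger.)

E[α(G)] ≥ 936/5 ≈ 187.200000.


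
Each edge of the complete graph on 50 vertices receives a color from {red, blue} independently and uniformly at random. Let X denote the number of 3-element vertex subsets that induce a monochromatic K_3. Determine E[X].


Let X = Σ_S X_S over the C(50, 3) = 19600 subsets S of size 3, where X_S = 1 if the K_3 on S is monochromatic.
For a fixed S, the K_3 on S has C(3, 2) = 3 edges. P[all 3 edges red] = (1/2)^3, and likewise for blue, so P[monochromatic] = 2·(1/2)^3 = 2^{1 − 3} = 1/4.
Summing: E[X] = C(50, 3) · 2^{1 − 3} = 19600 · 1/4 = 4900.
Numerically: E[X] ≈ 4900.00000.

E[X] = C(50,3)·2^(1−C(3,2)) = 4900 ≈ 4900.00000.


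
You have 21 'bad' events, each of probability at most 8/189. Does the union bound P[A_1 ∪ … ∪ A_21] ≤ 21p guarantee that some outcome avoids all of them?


Union bound: P[∪_{i=1}^{21} A_i] ≤ Σ_i P[A_i] ≤ 21·p = 21·(8/189) = 8/9.
Numerically: 8/9 ≈ 0.88889.
Is 8/9 < 1? YES.
Since P[∪ A_i] ≤ 8/9 < 1, the complement has P[∩ A_i^c] ≥ 1 − 8/9 = 1/9 > 0, so some outcome avoids every A_i.

21·p = 8/9 ≈ 0.88889; existence CERTIFIED by the union bound.


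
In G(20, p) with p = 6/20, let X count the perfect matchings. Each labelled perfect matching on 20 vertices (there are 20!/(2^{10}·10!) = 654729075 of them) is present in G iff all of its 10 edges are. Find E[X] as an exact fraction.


K_20 has 20!/(2^{10}·10!) = 654729075 labelled perfect matchings.
For each such perfect matching H, let X_H = 1 if all 10 edges of H are present in G. Then P[X_H = 1] = p^{10} = (3/10)^{10} = 59049/10000000000.
By linearity of expectation: E[X] = Σ_H E[X_H] = 654729075 · p^{10} = 654729075 · 59049/10000000000 = 1546443885987/400000000.
Numerically: E[X] ≈ 3866.11.

E[X] = 654729075 · (3/10)^{10} = 1546443885987/400000000 ≈ 3866.11.


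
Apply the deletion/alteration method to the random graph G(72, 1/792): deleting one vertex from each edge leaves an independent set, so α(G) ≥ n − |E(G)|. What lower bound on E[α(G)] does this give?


E[|E(G)|] = C(72, 2)·p = 2556 · (1/792) = 71/22.
E[α(G)] ≥ n − E[|E(G)|] = 72 − 71/22 = 1513/22.
Numerically: ≈ 68.77273.
(This is only a lower bound; the true E[α(G)] may be larger.)

E[α(G)] ≥ 1513/22 ≈ 68.77273.


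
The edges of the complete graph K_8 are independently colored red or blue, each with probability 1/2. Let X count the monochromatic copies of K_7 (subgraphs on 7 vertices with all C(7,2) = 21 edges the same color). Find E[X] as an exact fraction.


Let X = Σ_S X_S over the C(8, 7) = 8 subsets S of size 7, where X_S = 1 if the K_7 on S is monochromatic.
For a fixed S, the K_7 on S has C(7, 2) = 21 edges. P[all 21 edges red] = (1/2)^21, and likewise for blue, so P[monochromatic] = 2·(1/2)^21 = 2^{1 − 21} = 1/1048576.
Summing: E[X] = C(8, 7) · 2^{1 − 21} = 8 · 1/1048576 = 1/131072.
Numerically: E[X] ≈ 0.0000.

E[X] = C(8,7)·2^(1−C(7,2)) = 1/131072 ≈ 0.0000.


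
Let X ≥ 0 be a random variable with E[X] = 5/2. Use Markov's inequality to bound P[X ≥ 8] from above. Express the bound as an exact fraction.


μ = E[X] = 5/2, a = 8.
Markov: P[X ≥ 8] ≤ μ/a = (5/2)/8 = 5/16.
Numerically: ≈ 0.3125.
(Since a = 8 > μ = 2.5000, the bound 5/16 is < 1 and informative.)

P[X ≥ 8] ≤ 5/16 ≈ 0.3125.


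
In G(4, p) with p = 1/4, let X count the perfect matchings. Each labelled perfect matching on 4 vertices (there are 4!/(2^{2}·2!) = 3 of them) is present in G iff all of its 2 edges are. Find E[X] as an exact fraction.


K_4 has 4!/(2^{2}·2!) = 3 labelled perfect matchings.
For each such perfect matching H, let X_H = 1 if all 2 edges of H are present in G. Then P[X_H = 1] = p^{2} = (1/4)^{2} = 1/16.
By linearity: E[X] = Σ_H E[X_H] = 3 · p^{2} = 3 · 1/16 = 3/16.
Numerically: E[X] ≈ 0.1875.

E[X] = 3 · (1/4)^{2} = 3/16 ≈ 0.1875.


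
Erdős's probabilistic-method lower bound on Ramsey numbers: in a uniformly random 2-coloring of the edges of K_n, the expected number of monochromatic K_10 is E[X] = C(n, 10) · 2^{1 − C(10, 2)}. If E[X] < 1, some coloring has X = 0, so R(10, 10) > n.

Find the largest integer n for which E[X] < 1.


We need C(n, 10) · 2^{1 − 45} < 1, i.e. C(n, 10) < 2^{45 − 1} = 17592186044416.
Check values of n near the boundary:
  n = 96: C(96, 10) = 11279926456656; 11279926456656 < 17592186044416? YES
  n = 97: C(97, 10) = 12576469727536; 12576469727536 < 17592186044416? YES
  n = 98: C(98, 10) = 14005614014756; 14005614014756 < 17592186044416? YES
  n = 99: C(99, 10) = 15579278510796; 15579278510796 < 17592186044416? YES
  n = 100: C(100, 10) = 17310309456440; 17310309456440 < 17592186044416? YES
  n = 101: C(101, 10) = 19212541264840; 19212541264840 < 17592186044416? NO
  n = 102: C(102, 10) = 21300860967540; 21300860967540 < 17592186044416? NO
  n = 103: C(103, 10) = 23591276125340; 23591276125340 < 17592186044416? NO
The largest n with C(n, 10) < 17592186044416 is n = 100 (where E[X] = 2163788682055/2199023255552 ≈ 0.983977). Hence R(10, 10) > 100, i.e. R(10, 10) ≥ 101.

Largest n = 100; hence R(10, 10) > 100.
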